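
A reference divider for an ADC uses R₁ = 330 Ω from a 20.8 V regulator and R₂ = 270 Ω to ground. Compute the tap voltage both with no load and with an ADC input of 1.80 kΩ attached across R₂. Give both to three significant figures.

Open-circuit: V = 20.8 × 270/(330 + 270) = 9.36 V.
With the load, R₂ becomes R₂‖R_L = 234.8 Ω, so V = 20.8 × 234.8/564.8 = 8.65 V.

Unloaded: 9.36 V; loaded: 8.65 V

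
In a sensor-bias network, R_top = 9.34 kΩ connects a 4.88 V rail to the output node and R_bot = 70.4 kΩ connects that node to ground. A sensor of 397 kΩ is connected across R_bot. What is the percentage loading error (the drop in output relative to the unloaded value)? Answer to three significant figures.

The divider's output (Thévenin) resistance is R_top‖R_bot = 8.246 kΩ.
Fractional drop under load = R_th/(R_th + R_L) = 8.246 / (8.246 + 397) = 0.02035.
So the output falls by 2.03 %.

2.03 %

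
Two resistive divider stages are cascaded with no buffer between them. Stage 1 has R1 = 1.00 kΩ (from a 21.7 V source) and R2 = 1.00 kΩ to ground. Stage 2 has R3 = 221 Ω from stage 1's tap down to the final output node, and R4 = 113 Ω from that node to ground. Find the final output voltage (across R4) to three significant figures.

V_out ≈ 1.47 V

Stage 2 presents R3+R4 = 334.0 Ω as a load on stage 1's tap.
Stage 1's lower leg becomes R2‖(R3+R4) = 250.4 Ω, so V_mid = 21.7 × 250.4/1250 = 4.345 V.
Stage 2 is itself unloaded: V_out = V_mid × R4/(R3+R4) = 4.345 × 113/334.0 = 1.47 V.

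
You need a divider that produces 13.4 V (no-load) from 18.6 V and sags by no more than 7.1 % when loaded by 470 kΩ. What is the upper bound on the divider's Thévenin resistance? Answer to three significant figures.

Loading drop = R_th/(R_th + R_L) ≤ 0.0710, so R_th ≤ R_L · ε/(1−ε) = 470 kΩ × 0.0710/0.9290 = 35.9 kΩ.
(Any R1, R2 with R2/(R1+R2) = 0.720 and R1‖R2 ≤ 35.9 kΩ will meet the spec.)

R_th ≤ 35.9 kΩ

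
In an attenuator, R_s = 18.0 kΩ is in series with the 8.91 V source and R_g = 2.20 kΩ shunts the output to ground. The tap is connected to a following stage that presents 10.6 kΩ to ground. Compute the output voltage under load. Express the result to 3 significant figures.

The load sits in parallel with R_g: R_g‖R_L = (2.20 × 10.6) / (2.20 + 10.6) = 1.822 kΩ.
V_out = 8.91 × 1.822 / (18.0 + 1.822) = 8.91 × 1.822/19.82 = 0.819 V.
(Unloaded it would have been 0.970 V.)

V_out ≈ 0.819 V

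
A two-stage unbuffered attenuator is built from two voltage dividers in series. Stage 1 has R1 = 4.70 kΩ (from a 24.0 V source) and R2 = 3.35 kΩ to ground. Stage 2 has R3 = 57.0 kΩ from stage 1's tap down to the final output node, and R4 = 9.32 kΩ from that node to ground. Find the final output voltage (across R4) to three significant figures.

Stage 2 presents R3+R4 = 66.32 kΩ as a load on stage 1's tap.
Stage 1's lower leg becomes R2‖(R3+R4) = 3.189 kΩ, so V_mid = 24.0 × 3.189/7.889 = 9.701 V.
Stage 2 is itself unloaded: V_out = V_mid × R4/(R3+R4) = 9.701 × 9.32/66.32 = 1.36 V.

V_out ≈ 1.36 V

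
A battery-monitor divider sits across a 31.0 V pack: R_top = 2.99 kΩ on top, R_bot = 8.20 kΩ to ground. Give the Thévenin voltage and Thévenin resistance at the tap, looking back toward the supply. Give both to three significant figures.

V_th = 22.7 V, R_th = 2.19 kΩ

V_th is the open-circuit tap voltage: 31.0 × 8.20/(2.99 + 8.20) = 22.7 V.
With the supply zeroed, R_top and R_bot appear in parallel from the tap: R_th = R_top‖R_bot = (2.99 × 8.20)/11.19 = 2.19 kΩ.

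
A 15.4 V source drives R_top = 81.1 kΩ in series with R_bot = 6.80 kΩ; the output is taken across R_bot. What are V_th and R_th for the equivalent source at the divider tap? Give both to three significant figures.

V_th is the open-circuit tap voltage: 15.4 × 6.80/(81.1 + 6.80) = 1.19 V.
With the supply zeroed, R_top and R_bot appear in parallel from the tap: R_th = R_top‖R_bot = (81.1 × 6.80)/87.90 = 6.27 kΩ.

V_th = 1.19 V, R_th = 6.27 kΩ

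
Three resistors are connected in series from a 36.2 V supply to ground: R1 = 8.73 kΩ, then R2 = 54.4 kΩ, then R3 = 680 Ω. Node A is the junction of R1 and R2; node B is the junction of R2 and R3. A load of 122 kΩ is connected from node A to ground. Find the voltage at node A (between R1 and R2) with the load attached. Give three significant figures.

Below node A the series string R2+R3 = 55080 Ω sits in parallel with the 122000 Ω load: 37950 Ω.
V_A = 36.2 × 37950/(8730 + 37950) = 29.4 V.

V ≈ 29.4 V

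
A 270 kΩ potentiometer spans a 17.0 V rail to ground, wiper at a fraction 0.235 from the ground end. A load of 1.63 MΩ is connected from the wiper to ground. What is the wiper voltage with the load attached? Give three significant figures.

The wiper splits the pot into (1−α)R = 206.6 kΩ above and αR = 63.45 kΩ below.
Lower section ‖ load = 61.07 kΩ.
V_wiper = 17.0 × 61.07/(206.6 + 61.07) = 3.88 V.

V ≈ 3.88 V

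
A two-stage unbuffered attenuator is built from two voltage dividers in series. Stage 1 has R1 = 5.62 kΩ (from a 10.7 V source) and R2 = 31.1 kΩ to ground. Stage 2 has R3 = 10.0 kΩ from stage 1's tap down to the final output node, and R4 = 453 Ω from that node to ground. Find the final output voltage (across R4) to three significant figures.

Stage 2 presents R3+R4 = 10450 Ω as a load on stage 1's tap.
Stage 1's lower leg becomes R2‖(R3+R4) = 7823 Ω, so V_mid = 10.7 × 7823/13440 = 6.227 V.
Stage 2 is itself unloaded: V_out = V_mid × R4/(R3+R4) = 6.227 × 453/10450 = 0.270 V.

V_out ≈ 0.270 V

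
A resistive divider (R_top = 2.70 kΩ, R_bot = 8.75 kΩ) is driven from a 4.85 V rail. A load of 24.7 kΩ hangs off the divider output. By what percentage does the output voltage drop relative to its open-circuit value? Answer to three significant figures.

7.71 %

The divider's output (Thévenin) resistance is R_top‖R_bot = 2.063 kΩ.
Fractional drop under load = R_th/(R_th + R_L) = 2.063 / (2.063 + 24.7) = 0.07710.
So the output falls by 7.71 %.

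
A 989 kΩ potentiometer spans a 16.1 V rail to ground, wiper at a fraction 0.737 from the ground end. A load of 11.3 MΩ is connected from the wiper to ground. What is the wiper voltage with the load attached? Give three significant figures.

The wiper splits the pot into (1−α)R = 260.1 kΩ above and αR = 728.9 kΩ below.
Lower section ‖ load = 684.7 kΩ.
V_wiper = 16.1 × 684.7/(260.1 + 684.7) = 11.7 V.

V ≈ 11.7 V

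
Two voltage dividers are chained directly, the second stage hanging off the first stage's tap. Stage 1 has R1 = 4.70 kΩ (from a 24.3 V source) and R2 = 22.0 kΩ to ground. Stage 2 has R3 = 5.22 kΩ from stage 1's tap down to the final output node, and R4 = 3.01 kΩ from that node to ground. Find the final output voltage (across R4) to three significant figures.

Stage 2 presents R3+R4 = 8.230 kΩ as a load on stage 1's tap.
Stage 1's lower leg becomes R2‖(R3+R4) = 5.989 kΩ, so V_mid = 24.3 × 5.989/10.69 = 13.62 V.
Stage 2 is itself unloaded: V_out = V_mid × R4/(R3+R4) = 13.62 × 3.01/8.230 = 4.98 V.

V_out ≈ 4.98 V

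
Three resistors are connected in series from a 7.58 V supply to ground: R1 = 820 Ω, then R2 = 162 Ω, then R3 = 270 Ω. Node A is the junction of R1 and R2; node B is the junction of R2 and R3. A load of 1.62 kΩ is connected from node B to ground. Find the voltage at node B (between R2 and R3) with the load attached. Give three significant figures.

V ≈ 1.45 V

At node B, R3 is in parallel with the load: R3‖R_L = 231.4 Ω.
Below node A the resistance is R2 + (R3‖R_L) = 393.4 Ω, so V_A = 7.58 × 393.4/1213 = 2.458 V.
Then V_B = V_A × (R3‖R_L)/(R2 + R3‖R_L) = 2.458 × 231.4/393.4 = 1.45 V.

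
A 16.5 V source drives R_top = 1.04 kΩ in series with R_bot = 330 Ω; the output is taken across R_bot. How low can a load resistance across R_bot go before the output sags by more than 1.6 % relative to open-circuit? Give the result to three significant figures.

Output resistance R_th = R_top‖R_bot = (1040 × 330)/1370 = 250.5 Ω.
The fractional drop is R_th/(R_th + R_L); requiring this ≤ 0.0160 gives R_L ≥ R_th(1/0.0160 − 1) = 250.5 × 61.50 = 15.4 kΩ.

R_L(min) ≈ 15.4 kΩ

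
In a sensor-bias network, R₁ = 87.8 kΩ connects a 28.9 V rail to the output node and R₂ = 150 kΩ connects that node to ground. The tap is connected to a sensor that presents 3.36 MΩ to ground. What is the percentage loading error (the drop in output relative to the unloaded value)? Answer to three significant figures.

1.62 %

The divider's output (Thévenin) resistance is R₁‖R₂ = 55.38 kΩ.
Fractional drop under load = R_th/(R_th + R_L) = 55.38 / (55.38 + 3360) = 0.01622.
So the output falls by 1.62 %.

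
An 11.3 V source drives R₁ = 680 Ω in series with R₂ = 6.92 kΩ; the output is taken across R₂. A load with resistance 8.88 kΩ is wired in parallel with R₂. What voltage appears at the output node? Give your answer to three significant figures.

V_out ≈ 9.62 V

The load sits in parallel with R₂: R₂‖R_L = (6920 × 8880) / (6920 + 8880) = 3889 Ω.
V_out = 11.3 × 3889 / (680 + 3889) = 11.3 × 3889/4569 = 9.62 V.
(Unloaded it would have been 10.3 V.)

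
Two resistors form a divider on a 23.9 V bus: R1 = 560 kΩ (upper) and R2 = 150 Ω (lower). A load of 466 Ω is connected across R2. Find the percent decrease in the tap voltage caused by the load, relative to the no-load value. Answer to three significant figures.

The divider's output (Thévenin) resistance is R1‖R2 = 150.0 Ω.
Fractional drop under load = R_th/(R_th + R_L) = 150.0 / (150.0 + 466) = 0.2435.
So the output falls by 24.3 %.

24.3 %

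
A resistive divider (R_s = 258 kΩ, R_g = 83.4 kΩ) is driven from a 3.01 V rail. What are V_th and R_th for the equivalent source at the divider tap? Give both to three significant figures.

V_th is the open-circuit tap voltage: 3.01 × 83.4/(258 + 83.4) = 0.735 V.
With the supply zeroed, R_s and R_g appear in parallel from the tap: R_th = R_s‖R_g = (258 × 83.4)/341.4 = 63.0 kΩ.

V_th = 0.735 V, R_th = 63.0 kΩ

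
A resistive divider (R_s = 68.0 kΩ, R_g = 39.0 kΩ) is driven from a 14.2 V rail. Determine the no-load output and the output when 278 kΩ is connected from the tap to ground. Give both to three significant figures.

Unloaded: 5.18 V; loaded: 4.75 V

Open-circuit: V = 14.2 × 39.0/(68.0 + 39.0) = 5.18 V.
With the load, R_g becomes R_g‖R_L = 34.20 kΩ, so V = 14.2 × 34.20/102.2 = 4.75 V.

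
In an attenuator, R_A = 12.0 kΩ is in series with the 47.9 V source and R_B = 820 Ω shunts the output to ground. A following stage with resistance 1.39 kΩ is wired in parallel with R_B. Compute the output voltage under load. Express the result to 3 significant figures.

The load sits in parallel with R_B: R_B‖R_L = (820 × 1390) / (820 + 1390) = 515.7 Ω.
V_out = 47.9 × 515.7 / (12000 + 515.7) = 47.9 × 515.7/12520 = 1.97 V.

V_out ≈ 1.97 V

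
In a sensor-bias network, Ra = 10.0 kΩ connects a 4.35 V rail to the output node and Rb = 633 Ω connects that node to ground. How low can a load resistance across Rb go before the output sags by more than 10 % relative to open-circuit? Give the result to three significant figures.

R_L(min) ≈ 5.36 kΩ

Output resistance R_th = Ra‖Rb = (10000 × 633)/10630 = 595.3 Ω.
The fractional drop is R_th/(R_th + R_L); requiring this ≤ 0.100 gives R_L ≥ R_th(1/0.100 − 1) = 595.3 × 9.000 = 5.36 kΩ.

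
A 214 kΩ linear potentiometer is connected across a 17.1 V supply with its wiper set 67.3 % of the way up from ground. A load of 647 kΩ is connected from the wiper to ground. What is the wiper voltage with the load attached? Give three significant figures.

V ≈ 10.7 V

The wiper splits the pot into (1−α)R = 69.98 kΩ above and αR = 144.0 kΩ below.
Lower section ‖ load = 117.8 kΩ.
V_wiper = 17.1 × 117.8/(69.98 + 117.8) = 10.7 V.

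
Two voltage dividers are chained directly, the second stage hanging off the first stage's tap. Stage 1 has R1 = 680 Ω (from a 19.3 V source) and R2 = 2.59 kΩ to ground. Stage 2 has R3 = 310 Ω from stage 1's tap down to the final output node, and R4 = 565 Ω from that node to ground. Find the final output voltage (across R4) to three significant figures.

Stage 2 presents R3+R4 = 875.0 Ω as a load on stage 1's tap.
Stage 1's lower leg becomes R2‖(R3+R4) = 654.0 Ω, so V_mid = 19.3 × 654.0/1334 = 9.462 V.
Stage 2 is itself unloaded: V_out = V_mid × R4/(R3+R4) = 9.462 × 565/875.0 = 6.11 V.

V_out ≈ 6.11 V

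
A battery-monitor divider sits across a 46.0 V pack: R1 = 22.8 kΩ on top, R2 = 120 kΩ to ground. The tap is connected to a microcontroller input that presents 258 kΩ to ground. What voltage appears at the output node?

The load sits in parallel with R2: R2‖R_L = (120 × 258) / (120 + 258) = 81.90 kΩ.
V_out = 46.0 × 81.90 / (22.8 + 81.90) = 46.0 × 81.90/104.7 = 36.0 V.

V_out ≈ 36.0 V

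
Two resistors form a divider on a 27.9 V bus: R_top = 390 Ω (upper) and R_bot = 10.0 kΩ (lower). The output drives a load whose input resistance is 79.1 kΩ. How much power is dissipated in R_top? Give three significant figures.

Total resistance from the source is R_top + (R_bot‖R_L) = 9268 Ω, so I = 27.9/9268 Ω = 3.010 mA.
P = I²·R_top = (3.010 mA)² × 390 Ω = 3.53 mW.

P ≈ 3.53 mW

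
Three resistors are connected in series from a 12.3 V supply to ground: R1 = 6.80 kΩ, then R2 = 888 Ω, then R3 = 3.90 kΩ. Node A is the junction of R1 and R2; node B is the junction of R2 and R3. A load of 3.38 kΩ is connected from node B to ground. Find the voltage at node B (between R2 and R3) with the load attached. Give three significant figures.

V ≈ 2.34 V

At node B, R3 is in parallel with the load: R3‖R_L = 1811 Ω.
Below node A the resistance is R2 + (R3‖R_L) = 2699 Ω, so V_A = 12.3 × 2699/9499 = 3.495 V.
Then V_B = V_A × (R3‖R_L)/(R2 + R3‖R_L) = 3.495 × 1811/2699 = 2.34 V.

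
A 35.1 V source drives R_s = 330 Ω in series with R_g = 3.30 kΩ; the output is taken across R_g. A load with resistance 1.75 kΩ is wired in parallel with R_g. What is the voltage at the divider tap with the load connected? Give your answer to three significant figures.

The load sits in parallel with R_g: R_g‖R_L = (3300 × 1750) / (3300 + 1750) = 1144 Ω.
V_out = 35.1 × 1144 / (330 + 1144) = 35.1 × 1144/1474 = 27.2 V.

V_out ≈ 27.2 V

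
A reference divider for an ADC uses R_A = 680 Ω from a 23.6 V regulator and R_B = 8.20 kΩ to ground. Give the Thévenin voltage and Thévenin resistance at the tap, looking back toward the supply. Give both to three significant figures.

V_th is the open-circuit tap voltage: 23.6 × 8200/(680 + 8200) = 21.8 V.
With the supply zeroed, R_A and R_B appear in parallel from the tap: R_th = R_A‖R_B = (680 × 8200)/8880 = 628 Ω.

V_th = 21.8 V, R_th = 628 Ω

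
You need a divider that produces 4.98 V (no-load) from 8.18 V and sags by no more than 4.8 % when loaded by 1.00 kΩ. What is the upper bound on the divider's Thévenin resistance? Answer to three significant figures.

Loading drop = R_th/(R_th + R_L) ≤ 0.0480, so R_th ≤ R_L · ε/(1−ε) = 1.00 kΩ × 0.0480/0.9520 = 50.4 Ω.

R_th ≤ 50.4 Ω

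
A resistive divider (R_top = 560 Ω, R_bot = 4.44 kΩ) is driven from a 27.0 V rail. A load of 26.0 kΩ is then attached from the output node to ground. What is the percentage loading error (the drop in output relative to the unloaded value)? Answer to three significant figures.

1.88 %

The divider's output (Thévenin) resistance is R_top‖R_bot = 497.3 Ω.
Fractional drop under load = R_th/(R_th + R_L) = 497.3 / (497.3 + 26000) = 0.01877.
So the output falls by 1.88 %.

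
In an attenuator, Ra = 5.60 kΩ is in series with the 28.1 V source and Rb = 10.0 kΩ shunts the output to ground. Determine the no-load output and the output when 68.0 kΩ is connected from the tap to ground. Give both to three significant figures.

Open-circuit: V = 28.1 × 10.0/(5.60 + 10.0) = 18.0 V.
With the load, Rb becomes Rb‖R_L = 8.718 kΩ, so V = 28.1 × 8.718/14.32 = 17.1 V.

Unloaded: 18.0 V; loaded: 17.1 V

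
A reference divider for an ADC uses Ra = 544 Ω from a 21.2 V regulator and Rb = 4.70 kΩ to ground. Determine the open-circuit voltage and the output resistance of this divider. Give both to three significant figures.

V_th = 19.0 V, R_th = 488 Ω

V_th is the open-circuit tap voltage: 21.2 × 4700/(544 + 4700) = 19.0 V.
With the supply zeroed, Ra and Rb appear in parallel from the tap: R_th = Ra‖Rb = (544 × 4700)/5244 = 488 Ω.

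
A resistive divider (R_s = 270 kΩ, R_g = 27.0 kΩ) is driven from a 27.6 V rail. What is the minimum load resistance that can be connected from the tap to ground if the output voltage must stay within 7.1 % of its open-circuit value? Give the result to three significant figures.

Output resistance R_th = R_s‖R_g = (270 × 27.0)/297.0 = 24.55 kΩ.
The fractional drop is R_th/(R_th + R_L); requiring this ≤ 0.0710 gives R_L ≥ R_th(1/0.0710 − 1) = 24.55 × 13.08 = 321 kΩ.

R_L(min) ≈ 321 kΩ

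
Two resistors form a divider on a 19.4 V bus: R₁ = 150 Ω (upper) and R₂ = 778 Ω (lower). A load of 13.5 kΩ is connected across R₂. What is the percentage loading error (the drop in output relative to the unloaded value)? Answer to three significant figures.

The divider's output (Thévenin) resistance is R₁‖R₂ = 125.8 Ω.
Fractional drop under load = R_th/(R_th + R_L) = 125.8 / (125.8 + 13500) = 0.009229.
So the output falls by 0.923 %.

0.923 %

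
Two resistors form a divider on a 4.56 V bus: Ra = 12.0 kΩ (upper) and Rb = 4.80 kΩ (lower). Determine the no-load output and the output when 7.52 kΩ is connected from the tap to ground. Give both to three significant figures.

Open-circuit: V = 4.56 × 4.80/(12.0 + 4.80) = 1.30 V.
With the load, Rb becomes Rb‖R_L = 2.930 kΩ, so V = 4.56 × 2.930/14.93 = 0.895 V.

Unloaded: 1.30 V; loaded: 0.895 V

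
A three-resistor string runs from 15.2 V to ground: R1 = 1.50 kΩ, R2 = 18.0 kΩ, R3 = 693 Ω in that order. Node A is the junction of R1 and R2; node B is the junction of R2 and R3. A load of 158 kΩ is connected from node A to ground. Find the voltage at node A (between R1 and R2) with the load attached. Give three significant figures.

Below node A the series string R2+R3 = 18690 Ω sits in parallel with the 158000 Ω load: 16720 Ω.
V_A = 15.2 × 16720/(1500 + 16720) = 13.9 V.

V ≈ 13.9 V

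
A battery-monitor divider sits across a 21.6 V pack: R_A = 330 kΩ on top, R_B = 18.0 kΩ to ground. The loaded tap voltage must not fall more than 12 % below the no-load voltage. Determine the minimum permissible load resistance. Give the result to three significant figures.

Output resistance R_th = R_A‖R_B = (330 × 18.0)/348.0 = 17.07 kΩ.
The fractional drop is R_th/(R_th + R_L); requiring this ≤ 0.120 gives R_L ≥ R_th(1/0.120 − 1) = 17.07 × 7.333 = 125 kΩ.

R_L(min) ≈ 125 kΩ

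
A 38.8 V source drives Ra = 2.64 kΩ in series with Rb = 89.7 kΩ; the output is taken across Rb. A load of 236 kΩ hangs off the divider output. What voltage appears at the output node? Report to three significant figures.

The load sits in parallel with Rb: Rb‖R_L = (89.7 × 236) / (89.7 + 236) = 65.00 kΩ.
V_out = 38.8 × 65.00 / (2.64 + 65.00) = 38.8 × 65.00/67.64 = 37.3 V.

V_out ≈ 37.3 V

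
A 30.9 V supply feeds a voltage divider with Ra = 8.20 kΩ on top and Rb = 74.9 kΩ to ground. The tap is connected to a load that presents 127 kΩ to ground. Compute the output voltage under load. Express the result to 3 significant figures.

The load sits in parallel with Rb: Rb‖R_L = (74.9 × 127) / (74.9 + 127) = 47.11 kΩ.
V_out = 30.9 × 47.11 / (8.20 + 47.11) = 30.9 × 47.11/55.31 = 26.3 V.

V_out ≈ 26.3 V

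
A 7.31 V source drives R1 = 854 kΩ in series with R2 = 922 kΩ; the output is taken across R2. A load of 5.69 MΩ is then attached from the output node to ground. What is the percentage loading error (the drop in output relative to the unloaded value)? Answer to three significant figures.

The divider's output (Thévenin) resistance is R1‖R2 = 443.3 kΩ.
Fractional drop under load = R_th/(R_th + R_L) = 443.3 / (443.3 + 5690) = 0.07228.
So the output falls by 7.23 %.

7.23 %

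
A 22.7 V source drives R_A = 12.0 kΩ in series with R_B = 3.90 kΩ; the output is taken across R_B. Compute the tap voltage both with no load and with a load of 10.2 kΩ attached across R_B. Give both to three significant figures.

Unloaded: 5.57 V; loaded: 4.32 V

Open-circuit: V = 22.7 × 3.90/(12.0 + 3.90) = 5.57 V.
With the load, R_B becomes R_B‖R_L = 2.821 kΩ, so V = 22.7 × 2.821/14.82 = 4.32 V.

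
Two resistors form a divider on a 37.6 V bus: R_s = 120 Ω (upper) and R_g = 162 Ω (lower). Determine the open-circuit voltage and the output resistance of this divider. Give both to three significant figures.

V_th is the open-circuit tap voltage: 37.6 × 162/(120 + 162) = 21.6 V.
With the supply zeroed, R_s and R_g appear in parallel from the tap: R_th = R_s‖R_g = (120 × 162)/282.0 = 68.9 Ω.

V_th = 21.6 V, R_th = 68.9 Ω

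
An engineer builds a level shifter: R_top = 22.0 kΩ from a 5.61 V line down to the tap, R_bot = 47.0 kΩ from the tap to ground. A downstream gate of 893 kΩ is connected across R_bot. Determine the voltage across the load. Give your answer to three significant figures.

The load sits in parallel with R_bot: R_bot‖R_L = (47.0 × 893) / (47.0 + 893) = 44.65 kΩ.
V_out = 5.61 × 44.65 / (22.0 + 44.65) = 5.61 × 44.65/66.65 = 3.76 V.
(Unloaded it would have been 3.82 V.)

V_out ≈ 3.76 V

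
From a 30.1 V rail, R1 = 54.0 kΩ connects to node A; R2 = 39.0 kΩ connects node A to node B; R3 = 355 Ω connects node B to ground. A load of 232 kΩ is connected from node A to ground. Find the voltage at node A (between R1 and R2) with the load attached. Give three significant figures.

Below node A the series string R2+R3 = 39360 Ω sits in parallel with the 232000 Ω load: 33650 Ω.
V_A = 30.1 × 33650/(54000 + 33650) = 11.6 V.

V ≈ 11.6 V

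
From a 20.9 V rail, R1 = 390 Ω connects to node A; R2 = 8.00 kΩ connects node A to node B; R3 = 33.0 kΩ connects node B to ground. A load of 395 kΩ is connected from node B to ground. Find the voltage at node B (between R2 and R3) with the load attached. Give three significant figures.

At node B, R3 is in parallel with the load: R3‖R_L = 30460 Ω.
Below node A the resistance is R2 + (R3‖R_L) = 38460 Ω, so V_A = 20.9 × 38460/38850 = 20.69 V.
Then V_B = V_A × (R3‖R_L)/(R2 + R3‖R_L) = 20.69 × 30460/38460 = 16.4 V.

V ≈ 16.4 V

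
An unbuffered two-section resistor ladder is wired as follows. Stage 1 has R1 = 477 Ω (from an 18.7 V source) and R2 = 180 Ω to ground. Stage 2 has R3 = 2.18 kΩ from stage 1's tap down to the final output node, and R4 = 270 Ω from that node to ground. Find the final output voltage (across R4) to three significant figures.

V_out ≈ 0.536 V

Stage 2 presents R3+R4 = 2450 Ω as a load on stage 1's tap.
Stage 1's lower leg becomes R2‖(R3+R4) = 167.7 Ω, so V_mid = 18.7 × 167.7/644.7 = 4.864 V.
Stage 2 is itself unloaded: V_out = V_mid × R4/(R3+R4) = 4.864 × 270/2450 = 0.536 V.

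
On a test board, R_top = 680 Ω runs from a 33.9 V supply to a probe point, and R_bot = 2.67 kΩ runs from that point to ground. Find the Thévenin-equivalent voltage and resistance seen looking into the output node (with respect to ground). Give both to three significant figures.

V_th = 27.0 V, R_th = 542 Ω

V_th is the open-circuit tap voltage: 33.9 × 2670/(680 + 2670) = 27.0 V.
With the supply zeroed, R_top and R_bot appear in parallel from the tap: R_th = R_top‖R_bot = (680 × 2670)/3350 = 542 Ω.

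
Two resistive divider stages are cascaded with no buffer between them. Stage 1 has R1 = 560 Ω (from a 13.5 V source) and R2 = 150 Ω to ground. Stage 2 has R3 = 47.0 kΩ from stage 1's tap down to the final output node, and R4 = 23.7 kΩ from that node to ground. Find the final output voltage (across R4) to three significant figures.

Stage 2 presents R3+R4 = 70700 Ω as a load on stage 1's tap.
Stage 1's lower leg becomes R2‖(R3+R4) = 149.7 Ω, so V_mid = 13.5 × 149.7/709.7 = 2.847 V.
Stage 2 is itself unloaded: V_out = V_mid × R4/(R3+R4) = 2.847 × 23700/70700 = 0.954 V.

V_out ≈ 0.954 V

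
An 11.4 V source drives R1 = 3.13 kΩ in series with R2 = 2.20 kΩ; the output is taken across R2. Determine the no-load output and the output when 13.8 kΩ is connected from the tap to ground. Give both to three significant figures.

Unloaded: 4.71 V; loaded: 4.30 V

Open-circuit: V = 11.4 × 2.20/(3.13 + 2.20) = 4.71 V.
With the load, R2 becomes R2‖R_L = 1.897 kΩ, so V = 11.4 × 1.897/5.027 = 4.30 V.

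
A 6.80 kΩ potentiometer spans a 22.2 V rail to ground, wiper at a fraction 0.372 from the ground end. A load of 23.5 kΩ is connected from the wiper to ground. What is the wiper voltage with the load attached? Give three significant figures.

V ≈ 7.74 V

The wiper splits the pot into (1−α)R = 4.270 kΩ above and αR = 2.530 kΩ below.
Lower section ‖ load = 2.284 kΩ.
V_wiper = 22.2 × 2.284/(4.270 + 2.284) = 7.74 V.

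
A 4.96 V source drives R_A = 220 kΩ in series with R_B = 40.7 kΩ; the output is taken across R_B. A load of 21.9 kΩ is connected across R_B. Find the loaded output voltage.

V_out ≈ 0.302 V

The load sits in parallel with R_B: R_B‖R_L = (40.7 × 21.9) / (40.7 + 21.9) = 14.24 kΩ.
V_out = 4.96 × 14.24 / (220 + 14.24) = 4.96 × 14.24/234.2 = 0.302 V.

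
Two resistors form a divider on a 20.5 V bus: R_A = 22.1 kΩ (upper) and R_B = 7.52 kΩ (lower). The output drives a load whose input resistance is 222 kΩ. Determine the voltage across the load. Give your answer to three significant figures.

The load sits in parallel with R_B: R_B‖R_L = (7.52 × 222) / (7.52 + 222) = 7.274 kΩ.
V_out = 20.5 × 7.274 / (22.1 + 7.274) = 20.5 × 7.274/29.37 = 5.08 V.

V_out ≈ 5.08 V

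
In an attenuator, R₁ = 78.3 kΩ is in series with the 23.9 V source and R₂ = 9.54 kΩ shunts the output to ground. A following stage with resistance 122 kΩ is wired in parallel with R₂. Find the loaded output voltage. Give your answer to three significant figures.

The load sits in parallel with R₂: R₂‖R_L = (9.54 × 122) / (9.54 + 122) = 8.848 kΩ.
V_out = 23.9 × 8.848 / (78.3 + 8.848) = 23.9 × 8.848/87.15 = 2.43 V.
(Unloaded it would have been 2.60 V.)

V_out ≈ 2.43 V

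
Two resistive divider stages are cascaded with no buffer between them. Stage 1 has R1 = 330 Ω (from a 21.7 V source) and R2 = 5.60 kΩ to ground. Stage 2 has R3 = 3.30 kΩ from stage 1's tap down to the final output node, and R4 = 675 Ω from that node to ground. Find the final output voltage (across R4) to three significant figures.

V_out ≈ 3.23 V

Stage 2 presents R3+R4 = 3975 Ω as a load on stage 1's tap.
Stage 1's lower leg becomes R2‖(R3+R4) = 2325 Ω, so V_mid = 21.7 × 2325/2655 = 19.00 V.
Stage 2 is itself unloaded: V_out = V_mid × R4/(R3+R4) = 19.00 × 675/3975 = 3.23 V.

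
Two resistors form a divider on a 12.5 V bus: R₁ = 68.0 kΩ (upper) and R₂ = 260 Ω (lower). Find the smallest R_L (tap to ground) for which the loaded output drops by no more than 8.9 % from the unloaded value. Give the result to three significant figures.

R_L(min) ≈ 2.65 kΩ

Output resistance R_th = R₁‖R₂ = (68000 × 260)/68260 = 259.0 Ω.
The fractional drop is R_th/(R_th + R_L); requiring this ≤ 0.0890 gives R_L ≥ R_th(1/0.0890 − 1) = 259.0 × 10.24 = 2.65 kΩ.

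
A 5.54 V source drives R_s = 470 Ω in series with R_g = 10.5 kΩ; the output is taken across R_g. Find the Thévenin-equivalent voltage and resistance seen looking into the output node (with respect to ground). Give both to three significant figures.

V_th = 5.30 V, R_th = 450 Ω

V_th is the open-circuit tap voltage: 5.54 × 10500/(470 + 10500) = 5.30 V.
With the supply zeroed, R_s and R_g appear in parallel from the tap: R_th = R_s‖R_g = (470 × 10500)/10970 = 450 Ω.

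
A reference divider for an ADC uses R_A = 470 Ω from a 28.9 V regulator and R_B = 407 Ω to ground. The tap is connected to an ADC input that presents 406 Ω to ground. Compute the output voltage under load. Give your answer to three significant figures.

V_out ≈ 8.72 V

The load sits in parallel with R_B: R_B‖R_L = (407 × 406) / (407 + 406) = 203.2 Ω.
V_out = 28.9 × 203.2 / (470 + 203.2) = 28.9 × 203.2/673.2 = 8.72 V.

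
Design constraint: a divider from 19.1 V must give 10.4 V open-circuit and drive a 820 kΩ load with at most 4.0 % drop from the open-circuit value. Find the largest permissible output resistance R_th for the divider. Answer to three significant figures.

Loading drop = R_th/(R_th + R_L) ≤ 0.0400, so R_th ≤ R_L · ε/(1−ε) = 820 kΩ × 0.0400/0.9600 = 34.2 kΩ.

R_th ≤ 34.2 kΩ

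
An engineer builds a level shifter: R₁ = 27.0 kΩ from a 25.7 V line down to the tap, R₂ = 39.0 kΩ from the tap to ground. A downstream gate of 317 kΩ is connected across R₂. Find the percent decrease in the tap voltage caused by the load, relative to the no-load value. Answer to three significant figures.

The divider's output (Thévenin) resistance is R₁‖R₂ = 15.95 kΩ.
Fractional drop under load = R_th/(R_th + R_L) = 15.95 / (15.95 + 317) = 0.04792.
So the output falls by 4.79 %.

4.79 %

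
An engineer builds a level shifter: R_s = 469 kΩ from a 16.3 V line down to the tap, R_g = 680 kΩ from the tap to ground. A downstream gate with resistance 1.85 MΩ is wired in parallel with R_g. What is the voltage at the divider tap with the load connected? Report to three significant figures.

The load sits in parallel with R_g: R_g‖R_L = (680 × 1850) / (680 + 1850) = 497.2 kΩ.
V_out = 16.3 × 497.2 / (469 + 497.2) = 16.3 × 497.2/966.2 = 8.39 V.

V_out ≈ 8.39 V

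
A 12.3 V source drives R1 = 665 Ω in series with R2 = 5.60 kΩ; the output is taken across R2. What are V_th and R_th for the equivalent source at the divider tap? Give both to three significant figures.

V_th = 11.0 V, R_th = 594 Ω

V_th is the open-circuit tap voltage: 12.3 × 5600/(665 + 5600) = 11.0 V.
With the supply zeroed, R1 and R2 appear in parallel from the tap: R_th = R1‖R2 = (665 × 5600)/6265 = 594 Ω.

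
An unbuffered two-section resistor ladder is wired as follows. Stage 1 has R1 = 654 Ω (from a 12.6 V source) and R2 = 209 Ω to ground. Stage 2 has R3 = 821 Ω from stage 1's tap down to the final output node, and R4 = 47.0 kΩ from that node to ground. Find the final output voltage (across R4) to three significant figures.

Stage 2 presents R3+R4 = 47820 Ω as a load on stage 1's tap.
Stage 1's lower leg becomes R2‖(R3+R4) = 208.1 Ω, so V_mid = 12.6 × 208.1/862.1 = 3.041 V.
Stage 2 is itself unloaded: V_out = V_mid × R4/(R3+R4) = 3.041 × 47000/47820 = 2.99 V.

V_out ≈ 2.99 V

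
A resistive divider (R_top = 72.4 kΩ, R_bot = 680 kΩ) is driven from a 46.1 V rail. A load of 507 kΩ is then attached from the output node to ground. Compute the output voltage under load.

The load sits in parallel with R_bot: R_bot‖R_L = (680 × 507) / (680 + 507) = 290.4 kΩ.
V_out = 46.1 × 290.4 / (72.4 + 290.4) = 46.1 × 290.4/362.8 = 36.9 V.

V_out ≈ 36.9 V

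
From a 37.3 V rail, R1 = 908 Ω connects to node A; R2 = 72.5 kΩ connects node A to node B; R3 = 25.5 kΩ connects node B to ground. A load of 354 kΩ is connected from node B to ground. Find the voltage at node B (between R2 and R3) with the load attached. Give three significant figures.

At node B, R3 is in parallel with the load: R3‖R_L = 23790 Ω.
Below node A the resistance is R2 + (R3‖R_L) = 96290 Ω, so V_A = 37.3 × 96290/97190 = 36.95 V.
Then V_B = V_A × (R3‖R_L)/(R2 + R3‖R_L) = 36.95 × 23790/96290 = 9.13 V.

V ≈ 9.13 V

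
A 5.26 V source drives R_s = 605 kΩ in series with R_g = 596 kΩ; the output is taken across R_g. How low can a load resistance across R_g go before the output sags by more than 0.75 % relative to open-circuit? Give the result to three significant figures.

R_L(min) ≈ 39.7 MΩ

Output resistance R_th = R_s‖R_g = (605 × 596)/1201 = 300.2 kΩ.
The fractional drop is R_th/(R_th + R_L); requiring this ≤ 0.00750 gives R_L ≥ R_th(1/0.00750 − 1) = 300.2 × 132.3 = 39.7 MΩ.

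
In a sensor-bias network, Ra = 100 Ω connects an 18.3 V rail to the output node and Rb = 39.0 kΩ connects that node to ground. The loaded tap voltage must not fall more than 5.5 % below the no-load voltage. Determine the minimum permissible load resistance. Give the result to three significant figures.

R_L(min) ≈ 1.71 kΩ

Output resistance R_th = Ra‖Rb = (100 × 39000)/39100 = 99.74 Ω.
The fractional drop is R_th/(R_th + R_L); requiring this ≤ 0.0550 gives R_L ≥ R_th(1/0.0550 − 1) = 99.74 × 17.18 = 1.71 kΩ.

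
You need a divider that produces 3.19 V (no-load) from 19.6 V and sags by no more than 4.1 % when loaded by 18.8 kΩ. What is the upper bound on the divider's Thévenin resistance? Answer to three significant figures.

Loading drop = R_th/(R_th + R_L) ≤ 0.0410, so R_th ≤ R_L · ε/(1−ε) = 18.8 kΩ × 0.0410/0.9590 = 804 Ω.
(Any R1, R2 with R2/(R1+R2) = 0.163 and R1‖R2 ≤ 804 Ω will meet the spec.)

R_th ≤ 804 Ω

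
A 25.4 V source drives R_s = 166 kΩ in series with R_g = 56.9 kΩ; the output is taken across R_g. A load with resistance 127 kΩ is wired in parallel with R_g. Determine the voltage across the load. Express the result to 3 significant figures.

V_out ≈ 4.86 V

The load sits in parallel with R_g: R_g‖R_L = (56.9 × 127) / (56.9 + 127) = 39.29 kΩ.
V_out = 25.4 × 39.29 / (166 + 39.29) = 25.4 × 39.29/205.3 = 4.86 V.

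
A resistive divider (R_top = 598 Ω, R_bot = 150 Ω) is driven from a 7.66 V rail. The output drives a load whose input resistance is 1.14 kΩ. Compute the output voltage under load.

V_out ≈ 1.39 V

The load sits in parallel with R_bot: R_bot‖R_L = (150 × 1140) / (150 + 1140) = 132.6 Ω.
V_out = 7.66 × 132.6 / (598 + 132.6) = 7.66 × 132.6/730.6 = 1.39 V.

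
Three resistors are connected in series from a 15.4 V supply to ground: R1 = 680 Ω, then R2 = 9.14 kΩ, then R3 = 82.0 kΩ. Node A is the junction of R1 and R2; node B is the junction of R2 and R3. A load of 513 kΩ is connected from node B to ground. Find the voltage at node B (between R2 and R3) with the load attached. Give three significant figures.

V ≈ 13.5 V

At node B, R3 is in parallel with the load: R3‖R_L = 70700 Ω.
Below node A the resistance is R2 + (R3‖R_L) = 79840 Ω, so V_A = 15.4 × 79840/80520 = 15.27 V.
Then V_B = V_A × (R3‖R_L)/(R2 + R3‖R_L) = 15.27 × 70700/79840 = 13.5 V.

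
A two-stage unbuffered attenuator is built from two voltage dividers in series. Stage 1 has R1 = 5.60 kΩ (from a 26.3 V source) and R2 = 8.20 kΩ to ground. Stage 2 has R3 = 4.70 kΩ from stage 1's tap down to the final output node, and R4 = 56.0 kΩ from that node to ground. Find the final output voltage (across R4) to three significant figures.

Stage 2 presents R3+R4 = 60.70 kΩ as a load on stage 1's tap.
Stage 1's lower leg becomes R2‖(R3+R4) = 7.224 kΩ, so V_mid = 26.3 × 7.224/12.82 = 14.82 V.
Stage 2 is itself unloaded: V_out = V_mid × R4/(R3+R4) = 14.82 × 56.0/60.70 = 13.7 V.

V_out ≈ 13.7 V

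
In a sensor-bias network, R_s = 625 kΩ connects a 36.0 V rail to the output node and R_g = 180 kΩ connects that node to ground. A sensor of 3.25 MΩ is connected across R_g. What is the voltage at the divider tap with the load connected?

V_out ≈ 7.72 V

The load sits in parallel with R_g: R_g‖R_L = (180 × 3250) / (180 + 3250) = 170.6 kΩ.
V_out = 36.0 × 170.6 / (625 + 170.6) = 36.0 × 170.6/795.6 = 7.72 V.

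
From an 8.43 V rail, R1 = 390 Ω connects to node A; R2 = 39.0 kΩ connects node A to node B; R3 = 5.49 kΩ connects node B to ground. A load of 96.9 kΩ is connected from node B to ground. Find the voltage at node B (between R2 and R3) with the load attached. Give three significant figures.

V ≈ 0.982 V

At node B, R3 is in parallel with the load: R3‖R_L = 5196 Ω.
Below node A the resistance is R2 + (R3‖R_L) = 44200 Ω, so V_A = 8.43 × 44200/44590 = 8.356 V.
Then V_B = V_A × (R3‖R_L)/(R2 + R3‖R_L) = 8.356 × 5196/44200 = 0.982 V.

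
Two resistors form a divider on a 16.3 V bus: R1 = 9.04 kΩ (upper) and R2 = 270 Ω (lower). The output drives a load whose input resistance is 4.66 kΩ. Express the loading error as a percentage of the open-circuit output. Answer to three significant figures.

5.33 %

The divider's output (Thévenin) resistance is R1‖R2 = 262.2 Ω.
Fractional drop under load = R_th/(R_th + R_L) = 262.2 / (262.2 + 4660) = 0.05326.
So the output falls by 5.33 %.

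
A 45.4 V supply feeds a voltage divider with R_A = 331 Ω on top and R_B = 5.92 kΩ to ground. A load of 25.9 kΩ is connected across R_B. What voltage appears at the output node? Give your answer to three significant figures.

V_out ≈ 42.5 V

The load sits in parallel with R_B: R_B‖R_L = (5920 × 25900) / (5920 + 25900) = 4819 Ω.
V_out = 45.4 × 4819 / (331 + 4819) = 45.4 × 4819/5150 = 42.5 V.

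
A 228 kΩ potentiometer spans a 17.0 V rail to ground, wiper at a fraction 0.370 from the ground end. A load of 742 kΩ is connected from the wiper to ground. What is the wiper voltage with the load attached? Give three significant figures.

The wiper splits the pot into (1−α)R = 143.6 kΩ above and αR = 84.36 kΩ below.
Lower section ‖ load = 75.75 kΩ.
V_wiper = 17.0 × 75.75/(143.6 + 75.75) = 5.87 V.

V ≈ 5.87 V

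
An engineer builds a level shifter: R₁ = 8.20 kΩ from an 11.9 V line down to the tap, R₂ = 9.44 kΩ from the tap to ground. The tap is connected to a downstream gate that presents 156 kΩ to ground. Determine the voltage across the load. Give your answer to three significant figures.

The load sits in parallel with R₂: R₂‖R_L = (9.44 × 156) / (9.44 + 156) = 8.901 kΩ.
V_out = 11.9 × 8.901 / (8.20 + 8.901) = 11.9 × 8.901/17.10 = 6.19 V.

V_out ≈ 6.19 V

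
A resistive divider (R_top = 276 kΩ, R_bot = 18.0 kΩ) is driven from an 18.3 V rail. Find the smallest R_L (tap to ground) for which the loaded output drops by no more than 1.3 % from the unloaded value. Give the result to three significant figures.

Output resistance R_th = R_top‖R_bot = (276 × 18.0)/294.0 = 16.90 kΩ.
The fractional drop is R_th/(R_th + R_L); requiring this ≤ 0.0130 gives R_L ≥ R_th(1/0.0130 − 1) = 16.90 × 75.92 = 1.28 MΩ.

R_L(min) ≈ 1.28 MΩ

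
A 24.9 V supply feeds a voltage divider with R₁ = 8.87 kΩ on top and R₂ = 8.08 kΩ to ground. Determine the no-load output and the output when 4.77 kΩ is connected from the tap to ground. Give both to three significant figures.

Unloaded: 11.9 V; loaded: 6.29 V

Open-circuit: V = 24.9 × 8.08/(8.87 + 8.08) = 11.9 V.
With the load, R₂ becomes R₂‖R_L = 2.999 kΩ, so V = 24.9 × 2.999/11.87 = 6.29 V.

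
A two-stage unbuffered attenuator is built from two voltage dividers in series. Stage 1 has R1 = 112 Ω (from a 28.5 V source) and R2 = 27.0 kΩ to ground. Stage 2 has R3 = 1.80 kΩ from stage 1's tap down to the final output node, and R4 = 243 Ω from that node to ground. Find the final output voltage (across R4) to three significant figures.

V_out ≈ 3.20 V

Stage 2 presents R3+R4 = 2043 Ω as a load on stage 1's tap.
Stage 1's lower leg becomes R2‖(R3+R4) = 1899 Ω, so V_mid = 28.5 × 1899/2011 = 26.91 V.
Stage 2 is itself unloaded: V_out = V_mid × R4/(R3+R4) = 26.91 × 243/2043 = 3.20 V.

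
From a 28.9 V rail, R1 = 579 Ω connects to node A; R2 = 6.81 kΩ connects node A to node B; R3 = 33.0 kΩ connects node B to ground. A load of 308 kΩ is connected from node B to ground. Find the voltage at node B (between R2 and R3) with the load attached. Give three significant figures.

V ≈ 23.2 V

At node B, R3 is in parallel with the load: R3‖R_L = 29810 Ω.
Below node A the resistance is R2 + (R3‖R_L) = 36620 Ω, so V_A = 28.9 × 36620/37200 = 28.45 V.
Then V_B = V_A × (R3‖R_L)/(R2 + R3‖R_L) = 28.45 × 29810/36620 = 23.2 V.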